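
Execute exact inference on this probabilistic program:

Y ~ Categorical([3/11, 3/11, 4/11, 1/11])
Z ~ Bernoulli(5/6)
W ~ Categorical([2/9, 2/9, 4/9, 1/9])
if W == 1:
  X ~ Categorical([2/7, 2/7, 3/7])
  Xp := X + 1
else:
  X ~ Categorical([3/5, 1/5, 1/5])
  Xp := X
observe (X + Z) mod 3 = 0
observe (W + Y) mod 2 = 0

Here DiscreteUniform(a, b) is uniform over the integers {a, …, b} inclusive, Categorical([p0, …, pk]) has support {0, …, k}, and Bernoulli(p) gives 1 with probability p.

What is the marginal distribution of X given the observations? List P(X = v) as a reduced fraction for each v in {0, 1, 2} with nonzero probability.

Enumerate traces; 16 have nonzero weight after conditioning:
  (Y=0, Z=0, W=0, X=0) weight 1/165
  (Y=0, Z=0, W=2, X=0) weight 2/165
  (Y=0, Z=1, W=0, X=2) weight 1/99
  (Y=0, Z=1, W=2, X=2) weight 2/99
  (Y=1, Z=0, W=1, X=0) weight 2/693
  (Y=1, Z=0, W=3, X=0) weight 1/330
  (Y=1, Z=1, W=1, X=2) weight 5/231
  (Y=1, Z=1, W=3, X=2) weight 1/198
  … 8 more
Group by X:
  weight(X=0) = 523/10395
  weight(X=2) = 221/2079
Total weight = 523/10395 + 221/2079 = 148/945
P(X=0 | obs) = 523/10395 / 148/945 = 523/1628
P(X=2 | obs) = 221/2079 / 148/945 = 1105/1628

P(X=0) = 523/1628, P(X=2) = 1105/1628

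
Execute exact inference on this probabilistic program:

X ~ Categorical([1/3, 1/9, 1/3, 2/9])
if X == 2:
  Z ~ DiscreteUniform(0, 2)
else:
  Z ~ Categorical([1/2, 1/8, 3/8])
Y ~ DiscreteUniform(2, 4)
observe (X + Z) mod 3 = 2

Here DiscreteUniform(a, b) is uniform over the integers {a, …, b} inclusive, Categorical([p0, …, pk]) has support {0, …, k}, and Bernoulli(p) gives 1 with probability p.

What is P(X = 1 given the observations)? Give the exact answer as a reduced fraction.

P(X = 1 | obs) = 1/24

Enumerate traces; 12 have nonzero weight after conditioning:
  (X=0, Z=2, Y=2) weight 1/24
  (X=0, Z=2, Y=3) weight 1/24
  (X=0, Z=2, Y=4) weight 1/24
  (X=1, Z=1, Y=2) weight 1/216
  (X=1, Z=1, Y=3) weight 1/216
  (X=1, Z=1, Y=4) weight 1/216
  (X=2, Z=0, Y=2) weight 1/27
  (X=2, Z=0, Y=3) weight 1/27
  (X=3, Z=2, Y=2) weight 1/36
  … 3 more
Group by X:
  weight(X=0) = 1/8
  weight(X=1) = 1/72
  weight(X=2) = 1/9
  weight(X=3) = 1/12
Total weight = 1/8 + 1/72 + 1/9 + 1/12 = 1/3
P(X=0 | obs) = 1/8 / 1/3 = 3/8
P(X=1 | obs) = 1/72 / 1/3 = 1/24
P(X=2 | obs) = 1/9 / 1/3 = 1/3
P(X=3 | obs) = 1/12 / 1/3 = 1/4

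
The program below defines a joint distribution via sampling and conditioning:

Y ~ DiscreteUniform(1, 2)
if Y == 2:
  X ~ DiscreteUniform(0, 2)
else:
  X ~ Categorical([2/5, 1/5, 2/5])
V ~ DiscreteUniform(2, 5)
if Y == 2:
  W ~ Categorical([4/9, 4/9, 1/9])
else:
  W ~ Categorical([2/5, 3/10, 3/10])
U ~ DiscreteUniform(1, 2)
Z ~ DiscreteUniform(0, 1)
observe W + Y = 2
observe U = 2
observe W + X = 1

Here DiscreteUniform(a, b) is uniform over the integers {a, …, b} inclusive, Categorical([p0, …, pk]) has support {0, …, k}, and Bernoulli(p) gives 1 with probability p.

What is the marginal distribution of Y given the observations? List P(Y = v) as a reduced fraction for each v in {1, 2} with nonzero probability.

Enumerate traces; 16 have nonzero weight after conditioning:
  (Y=1, X=0, V=2, W=1, U=2, Z=0) weight 3/800
  (Y=1, X=0, V=2, W=1, U=2, Z=1) weight 3/800
  (Y=1, X=0, V=3, W=1, U=2, Z=0) weight 3/800
  (Y=1, X=0, V=3, W=1, U=2, Z=1) weight 3/800
  (Y=1, X=0, V=4, W=1, U=2, Z=0) weight 3/800
  (Y=1, X=0, V=4, W=1, U=2, Z=1) weight 3/800
  (Y=1, X=0, V=5, W=1, U=2, Z=0) weight 3/800
  (Y=1, X=0, V=5, W=1, U=2, Z=1) weight 3/800
  (Y=2, X=1, V=2, W=0, U=2, Z=0) weight 1/216
  … 7 more
Group by Y:
  weight(Y=1) = 3/100
  weight(Y=2) = 1/27
Total weight = 3/100 + 1/27 = 181/2700
P(Y=1 | obs) = 3/100 / 181/2700 = 81/181
P(Y=2 | obs) = 1/27 / 181/2700 = 100/181

P(Y=1) = 81/181, P(Y=2) = 100/181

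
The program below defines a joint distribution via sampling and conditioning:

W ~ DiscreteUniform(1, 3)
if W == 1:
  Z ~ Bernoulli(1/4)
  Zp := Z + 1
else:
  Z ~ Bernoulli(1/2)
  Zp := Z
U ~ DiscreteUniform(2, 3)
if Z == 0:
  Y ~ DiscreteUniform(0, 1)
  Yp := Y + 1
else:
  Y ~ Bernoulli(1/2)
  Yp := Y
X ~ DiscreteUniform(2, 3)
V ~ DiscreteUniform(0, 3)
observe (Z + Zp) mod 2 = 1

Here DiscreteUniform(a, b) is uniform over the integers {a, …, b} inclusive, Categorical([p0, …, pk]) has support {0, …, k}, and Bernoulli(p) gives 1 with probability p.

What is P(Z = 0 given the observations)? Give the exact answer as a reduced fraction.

Enumerate traces; 64 have nonzero weight after conditioning:
  (W=1, Z=0, U=2, Y=0, X=2, V=0) weight 1/128
  (W=1, Z=0, U=2, Y=0, X=2, V=1) weight 1/128
  (W=1, Z=0, U=2, Y=0, X=2, V=2) weight 1/128
  (W=1, Z=0, U=2, Y=0, X=2, V=3) weight 1/128
  (W=1, Z=0, U=2, Y=0, X=3, V=0) weight 1/128
  (W=1, Z=0, U=2, Y=0, X=3, V=1) weight 1/128
  (W=1, Z=0, U=2, Y=0, X=3, V=2) weight 1/128
  (W=1, Z=0, U=2, Y=0, X=3, V=3) weight 1/128
  (W=1, Z=1, U=2, Y=0, X=2, V=0) weight 1/384
  … 55 more
Group by Z:
  weight(Z=0) = 1/4
  weight(Z=1) = 1/12
Total weight = 1/4 + 1/12 = 1/3
P(Z=0 | obs) = 1/4 / 1/3 = 3/4
P(Z=1 | obs) = 1/12 / 1/3 = 1/4

P(Z = 0 | obs) = 3/4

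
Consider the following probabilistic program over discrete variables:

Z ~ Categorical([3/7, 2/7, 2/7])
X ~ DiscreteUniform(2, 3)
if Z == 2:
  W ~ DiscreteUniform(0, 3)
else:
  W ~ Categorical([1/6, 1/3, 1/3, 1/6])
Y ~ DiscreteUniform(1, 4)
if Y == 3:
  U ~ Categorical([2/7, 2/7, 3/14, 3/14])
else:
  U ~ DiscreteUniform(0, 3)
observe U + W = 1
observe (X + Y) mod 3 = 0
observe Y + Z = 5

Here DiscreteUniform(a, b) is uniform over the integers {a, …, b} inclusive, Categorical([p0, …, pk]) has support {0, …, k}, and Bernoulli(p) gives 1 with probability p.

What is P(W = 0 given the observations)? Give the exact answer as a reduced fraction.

Enumerate traces; 4 have nonzero weight after conditioning:
  (Z=1, X=2, W=0, Y=4, U=1) weight 1/672
  (Z=1, X=2, W=1, Y=4, U=0) weight 1/336
  (Z=2, X=3, W=0, Y=3, U=1) weight 1/392
  (Z=2, X=3, W=1, Y=3, U=0) weight 1/392
Group by W:
  weight(W=0) = 19/4704
  weight(W=1) = 13/2352
Total weight = 19/4704 + 13/2352 = 15/1568
P(W=0 | obs) = 19/4704 / 15/1568 = 19/45
P(W=1 | obs) = 13/2352 / 15/1568 = 26/45

P(W = 0 | obs) = 19/45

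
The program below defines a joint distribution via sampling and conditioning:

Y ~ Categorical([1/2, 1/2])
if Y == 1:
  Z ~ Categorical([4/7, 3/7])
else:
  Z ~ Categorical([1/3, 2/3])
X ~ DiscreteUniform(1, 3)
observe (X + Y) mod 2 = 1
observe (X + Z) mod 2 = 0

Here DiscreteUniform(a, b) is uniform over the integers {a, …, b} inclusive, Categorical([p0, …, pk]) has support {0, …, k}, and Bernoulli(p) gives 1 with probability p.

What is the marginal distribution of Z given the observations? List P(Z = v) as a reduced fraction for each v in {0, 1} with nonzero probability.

Enumerate traces; 3 have nonzero weight after conditioning:
  (Y=0, Z=1, X=1) weight 1/9
  (Y=0, Z=1, X=3) weight 1/9
  (Y=1, Z=0, X=2) weight 2/21
Group by Z:
  weight(Z=0) = 2/21
  weight(Z=1) = 2/9
Total weight = 2/21 + 2/9 = 20/63
P(Z=0 | obs) = 2/21 / 20/63 = 3/10
P(Z=1 | obs) = 2/9 / 20/63 = 7/10

P(Z=0) = 3/10, P(Z=1) = 7/10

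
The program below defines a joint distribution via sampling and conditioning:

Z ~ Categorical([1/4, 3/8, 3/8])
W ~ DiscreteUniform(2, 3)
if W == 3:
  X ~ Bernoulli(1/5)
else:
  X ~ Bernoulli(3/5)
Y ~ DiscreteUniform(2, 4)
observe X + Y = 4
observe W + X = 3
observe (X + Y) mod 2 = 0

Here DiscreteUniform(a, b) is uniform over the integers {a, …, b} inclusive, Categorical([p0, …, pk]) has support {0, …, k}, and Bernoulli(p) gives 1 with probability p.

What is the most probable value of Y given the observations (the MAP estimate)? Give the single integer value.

Enumerate traces; 6 have nonzero weight after conditioning:
  (Z=0, W=2, X=1, Y=3) weight 1/40
  (Z=0, W=3, X=0, Y=4) weight 1/30
  (Z=1, W=2, X=1, Y=3) weight 3/80
  (Z=1, W=3, X=0, Y=4) weight 1/20
  (Z=2, W=2, X=1, Y=3) weight 3/80
  (Z=2, W=3, X=0, Y=4) weight 1/20
Group by Y:
  weight(Y=3) = 1/10
  weight(Y=4) = 2/15
Total weight = 1/10 + 2/15 = 7/30
P(Y=3 | obs) = 1/10 / 7/30 = 3/7
P(Y=4 | obs) = 2/15 / 7/30 = 4/7
argmax = 4

argmax_v P(Y = v | obs) = 4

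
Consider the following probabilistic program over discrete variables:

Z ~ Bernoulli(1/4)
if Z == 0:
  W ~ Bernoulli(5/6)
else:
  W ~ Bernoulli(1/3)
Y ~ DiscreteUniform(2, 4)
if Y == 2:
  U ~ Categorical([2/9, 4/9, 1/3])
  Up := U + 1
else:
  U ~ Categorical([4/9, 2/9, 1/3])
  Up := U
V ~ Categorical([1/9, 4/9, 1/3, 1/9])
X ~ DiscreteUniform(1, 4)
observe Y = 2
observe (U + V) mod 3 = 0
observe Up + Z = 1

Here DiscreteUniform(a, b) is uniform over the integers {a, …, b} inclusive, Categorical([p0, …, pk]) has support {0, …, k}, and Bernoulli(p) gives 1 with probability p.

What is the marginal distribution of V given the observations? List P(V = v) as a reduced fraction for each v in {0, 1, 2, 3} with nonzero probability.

Enumerate traces; 16 have nonzero weight after conditioning:
  (Z=0, W=0, Y=2, U=0, V=0, X=1) weight 1/3888
  (Z=0, W=0, Y=2, U=0, V=0, X=2) weight 1/3888
  (Z=0, W=0, Y=2, U=0, V=0, X=3) weight 1/3888
  (Z=0, W=0, Y=2, U=0, V=0, X=4) weight 1/3888
  (Z=0, W=0, Y=2, U=0, V=3, X=1) weight 1/3888
  (Z=0, W=0, Y=2, U=0, V=3, X=2) weight 1/3888
  (Z=0, W=0, Y=2, U=0, V=3, X=3) weight 1/3888
  (Z=0, W=0, Y=2, U=0, V=3, X=4) weight 1/3888
  … 8 more
Group by V:
  weight(V=0) = 1/162
  weight(V=3) = 1/162
Total weight = 1/162 + 1/162 = 1/81
P(V=0 | obs) = 1/162 / 1/81 = 1/2
P(V=3 | obs) = 1/162 / 1/81 = 1/2

P(V=0) = 1/2, P(V=3) = 1/2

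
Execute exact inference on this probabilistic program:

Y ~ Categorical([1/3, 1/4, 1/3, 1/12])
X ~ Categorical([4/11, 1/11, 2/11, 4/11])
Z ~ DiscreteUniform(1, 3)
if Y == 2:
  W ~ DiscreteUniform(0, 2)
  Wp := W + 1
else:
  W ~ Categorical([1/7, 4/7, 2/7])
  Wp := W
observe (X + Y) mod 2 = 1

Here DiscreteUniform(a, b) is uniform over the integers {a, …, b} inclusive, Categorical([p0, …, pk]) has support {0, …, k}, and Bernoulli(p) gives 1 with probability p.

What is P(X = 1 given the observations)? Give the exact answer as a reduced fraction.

Enumerate traces; 72 have nonzero weight after conditioning:
  (Y=0, X=1, Z=1, W=0) weight 1/693
  (Y=0, X=1, Z=1, W=1) weight 4/693
  (Y=0, X=1, Z=1, W=2) weight 2/693
  (Y=0, X=1, Z=2, W=0) weight 1/693
  (Y=0, X=1, Z=2, W=1) weight 4/693
  (Y=0, X=1, Z=2, W=2) weight 2/693
  (Y=0, X=1, Z=3, W=0) weight 1/693
  (Y=0, X=1, Z=3, W=1) weight 4/693
  (Y=0, X=3, Z=1, W=0) weight 4/693
  (Y=1, X=0, Z=1, W=0) weight 1/231
  … 62 more
Group by X:
  weight(X=0) = 4/33
  weight(X=1) = 2/33
  weight(X=2) = 2/33
  weight(X=3) = 8/33
Total weight = 4/33 + 2/33 + 2/33 + 8/33 = 16/33
P(X=0 | obs) = 4/33 / 16/33 = 1/4
P(X=1 | obs) = 2/33 / 16/33 = 1/8
P(X=2 | obs) = 2/33 / 16/33 = 1/8
P(X=3 | obs) = 8/33 / 16/33 = 1/2

P(X = 1 | obs) = 1/8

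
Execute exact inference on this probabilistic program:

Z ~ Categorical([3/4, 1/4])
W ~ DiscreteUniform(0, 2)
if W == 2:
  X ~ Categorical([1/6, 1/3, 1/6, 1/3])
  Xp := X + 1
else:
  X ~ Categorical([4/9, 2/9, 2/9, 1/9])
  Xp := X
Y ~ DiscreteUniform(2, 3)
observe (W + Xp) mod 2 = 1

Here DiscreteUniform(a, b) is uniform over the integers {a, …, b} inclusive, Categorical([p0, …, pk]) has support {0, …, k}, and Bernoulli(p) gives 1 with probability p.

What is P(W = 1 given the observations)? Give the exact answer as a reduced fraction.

Enumerate traces; 24 have nonzero weight after conditioning:
  (Z=0, W=0, X=1, Y=2) weight 1/36
  (Z=0, W=0, X=1, Y=3) weight 1/36
  (Z=0, W=0, X=3, Y=2) weight 1/72
  (Z=0, W=0, X=3, Y=3) weight 1/72
  (Z=0, W=1, X=0, Y=2) weight 1/18
  (Z=0, W=1, X=0, Y=3) weight 1/18
  (Z=0, W=1, X=2, Y=2) weight 1/36
  (Z=0, W=1, X=2, Y=3) weight 1/36
  (Z=0, W=2, X=0, Y=2) weight 1/48
  … 15 more
Group by W:
  weight(W=0) = 1/9
  weight(W=1) = 2/9
  weight(W=2) = 1/9
Total weight = 1/9 + 2/9 + 1/9 = 4/9
P(W=0 | obs) = 1/9 / 4/9 = 1/4
P(W=1 | obs) = 2/9 / 4/9 = 1/2
P(W=2 | obs) = 1/9 / 4/9 = 1/4

P(W = 1 | obs) = 1/2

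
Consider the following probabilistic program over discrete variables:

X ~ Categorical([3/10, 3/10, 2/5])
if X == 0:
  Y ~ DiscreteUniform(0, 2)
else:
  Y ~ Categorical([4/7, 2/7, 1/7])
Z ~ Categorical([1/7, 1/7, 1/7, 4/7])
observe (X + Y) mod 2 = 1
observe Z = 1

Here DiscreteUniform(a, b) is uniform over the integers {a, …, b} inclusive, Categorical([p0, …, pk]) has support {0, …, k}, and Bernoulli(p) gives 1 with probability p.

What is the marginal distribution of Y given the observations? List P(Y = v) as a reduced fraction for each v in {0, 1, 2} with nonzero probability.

Enumerate traces; 4 have nonzero weight after conditioning:
  (X=0, Y=1, Z=1) weight 1/70
  (X=1, Y=0, Z=1) weight 6/245
  (X=1, Y=2, Z=1) weight 3/490
  (X=2, Y=1, Z=1) weight 4/245
Group by Y:
  weight(Y=0) = 6/245
  weight(Y=1) = 3/98
  weight(Y=2) = 3/490
Total weight = 6/245 + 3/98 + 3/490 = 3/49
P(Y=0 | obs) = 6/245 / 3/49 = 2/5
P(Y=1 | obs) = 3/98 / 3/49 = 1/2
P(Y=2 | obs) = 3/490 / 3/49 = 1/10

P(Y=0) = 2/5, P(Y=1) = 1/2, P(Y=2) = 1/10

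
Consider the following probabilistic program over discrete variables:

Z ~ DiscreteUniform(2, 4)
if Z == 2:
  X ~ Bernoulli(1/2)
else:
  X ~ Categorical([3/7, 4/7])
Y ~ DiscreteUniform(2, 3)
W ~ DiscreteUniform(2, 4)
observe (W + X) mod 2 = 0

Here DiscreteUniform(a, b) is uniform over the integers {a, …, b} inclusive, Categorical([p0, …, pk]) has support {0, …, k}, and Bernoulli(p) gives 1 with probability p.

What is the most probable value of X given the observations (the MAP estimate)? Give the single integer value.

argmax_v P(X = v | obs) = 0

Enumerate traces; 18 have nonzero weight after conditioning:
  (Z=2, X=0, Y=2, W=2) weight 1/36
  (Z=2, X=0, Y=2, W=4) weight 1/36
  (Z=2, X=0, Y=3, W=2) weight 1/36
  (Z=2, X=0, Y=3, W=4) weight 1/36
  (Z=2, X=1, Y=2, W=3) weight 1/36
  (Z=2, X=1, Y=3, W=3) weight 1/36
  (Z=3, X=0, Y=2, W=2) weight 1/42
  (Z=3, X=0, Y=2, W=4) weight 1/42
  … 10 more
Group by X:
  weight(X=0) = 19/63
  weight(X=1) = 23/126
Total weight = 19/63 + 23/126 = 61/126
P(X=0 | obs) = 19/63 / 61/126 = 38/61
P(X=1 | obs) = 23/126 / 61/126 = 23/61
argmax = 0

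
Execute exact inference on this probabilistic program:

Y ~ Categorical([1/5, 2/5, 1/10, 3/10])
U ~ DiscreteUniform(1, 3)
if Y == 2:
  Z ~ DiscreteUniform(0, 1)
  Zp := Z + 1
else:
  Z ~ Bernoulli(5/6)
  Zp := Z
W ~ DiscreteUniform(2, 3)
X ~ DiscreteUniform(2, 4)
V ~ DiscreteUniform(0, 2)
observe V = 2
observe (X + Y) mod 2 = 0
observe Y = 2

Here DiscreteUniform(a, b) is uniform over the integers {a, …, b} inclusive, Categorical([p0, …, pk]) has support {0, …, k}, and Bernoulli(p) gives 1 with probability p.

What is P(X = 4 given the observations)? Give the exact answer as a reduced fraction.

Enumerate traces; 24 have nonzero weight after conditioning:
  (Y=2, U=1, Z=0, W=2, X=2, V=2) weight 1/1080
  (Y=2, U=1, Z=0, W=2, X=4, V=2) weight 1/1080
  (Y=2, U=1, Z=0, W=3, X=2, V=2) weight 1/1080
  (Y=2, U=1, Z=0, W=3, X=4, V=2) weight 1/1080
  (Y=2, U=1, Z=1, W=2, X=2, V=2) weight 1/1080
  (Y=2, U=1, Z=1, W=2, X=4, V=2) weight 1/1080
  (Y=2, U=1, Z=1, W=3, X=2, V=2) weight 1/1080
  (Y=2, U=1, Z=1, W=3, X=4, V=2) weight 1/1080
  … 16 more
Group by X:
  weight(X=2) = 1/90
  weight(X=4) = 1/90
Total weight = 1/90 + 1/90 = 1/45
P(X=2 | obs) = 1/90 / 1/45 = 1/2
P(X=4 | obs) = 1/90 / 1/45 = 1/2

P(X = 4 | obs) = 1/2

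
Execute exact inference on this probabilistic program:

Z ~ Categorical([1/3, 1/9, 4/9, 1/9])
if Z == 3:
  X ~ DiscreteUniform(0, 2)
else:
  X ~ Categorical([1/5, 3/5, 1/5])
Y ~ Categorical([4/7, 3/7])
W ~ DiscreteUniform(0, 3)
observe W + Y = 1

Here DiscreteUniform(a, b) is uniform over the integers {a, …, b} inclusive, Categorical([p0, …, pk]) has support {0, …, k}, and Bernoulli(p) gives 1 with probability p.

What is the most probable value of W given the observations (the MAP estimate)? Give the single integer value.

argmax_v P(W = v | obs) = 1

Enumerate traces; 24 have nonzero weight after conditioning:
  (Z=0, X=0, Y=0, W=1) weight 1/105
  (Z=0, X=0, Y=1, W=0) weight 1/140
  (Z=0, X=1, Y=0, W=1) weight 1/35
  (Z=0, X=1, Y=1, W=0) weight 3/140
  (Z=0, X=2, Y=0, W=1) weight 1/105
  (Z=0, X=2, Y=1, W=0) weight 1/140
  (Z=1, X=0, Y=0, W=1) weight 1/315
  (Z=1, X=0, Y=1, W=0) weight 1/420
  … 16 more
Group by W:
  weight(W=0) = 3/28
  weight(W=1) = 1/7
Total weight = 3/28 + 1/7 = 1/4
P(W=0 | obs) = 3/28 / 1/4 = 3/7
P(W=1 | obs) = 1/7 / 1/4 = 4/7
argmax = 1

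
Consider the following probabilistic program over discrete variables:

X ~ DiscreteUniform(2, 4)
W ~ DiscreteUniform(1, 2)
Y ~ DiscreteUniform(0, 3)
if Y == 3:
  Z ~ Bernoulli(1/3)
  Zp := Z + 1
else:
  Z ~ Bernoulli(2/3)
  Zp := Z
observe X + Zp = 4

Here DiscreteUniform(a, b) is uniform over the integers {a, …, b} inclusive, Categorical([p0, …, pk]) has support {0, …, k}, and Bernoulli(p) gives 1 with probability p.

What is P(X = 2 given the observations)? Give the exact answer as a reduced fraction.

P(X = 2 | obs) = 1/12

Enumerate traces; 16 have nonzero weight after conditioning:
  (X=2, W=1, Y=3, Z=1) weight 1/72
  (X=2, W=2, Y=3, Z=1) weight 1/72
  (X=3, W=1, Y=0, Z=1) weight 1/36
  (X=3, W=1, Y=1, Z=1) weight 1/36
  (X=3, W=1, Y=2, Z=1) weight 1/36
  (X=3, W=1, Y=3, Z=0) weight 1/36
  (X=3, W=2, Y=0, Z=1) weight 1/36
  (X=3, W=2, Y=1, Z=1) weight 1/36
  (X=4, W=1, Y=0, Z=0) weight 1/72
  … 7 more
Group by X:
  weight(X=2) = 1/36
  weight(X=3) = 2/9
  weight(X=4) = 1/12
Total weight = 1/36 + 2/9 + 1/12 = 1/3
P(X=2 | obs) = 1/36 / 1/3 = 1/12
P(X=3 | obs) = 2/9 / 1/3 = 2/3
P(X=4 | obs) = 1/12 / 1/3 = 1/4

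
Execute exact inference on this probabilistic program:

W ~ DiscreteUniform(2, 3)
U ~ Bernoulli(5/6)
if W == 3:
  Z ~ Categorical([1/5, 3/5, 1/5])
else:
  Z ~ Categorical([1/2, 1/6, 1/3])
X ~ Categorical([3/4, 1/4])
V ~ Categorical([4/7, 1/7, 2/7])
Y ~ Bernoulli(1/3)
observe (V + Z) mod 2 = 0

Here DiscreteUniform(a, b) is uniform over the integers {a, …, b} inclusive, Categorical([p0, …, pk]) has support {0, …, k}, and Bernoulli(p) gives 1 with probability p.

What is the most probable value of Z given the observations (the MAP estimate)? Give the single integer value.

argmax_v P(Z = v | obs) = 0

Enumerate traces; 80 have nonzero weight after conditioning:
  (W=2, U=0, Z=0, X=0, V=0, Y=0) weight 1/84
  (W=2, U=0, Z=0, X=0, V=0, Y=1) weight 1/168
  (W=2, U=0, Z=0, X=0, V=2, Y=0) weight 1/168
  (W=2, U=0, Z=0, X=0, V=2, Y=1) weight 1/336
  (W=2, U=0, Z=0, X=1, V=0, Y=0) weight 1/252
  (W=2, U=0, Z=0, X=1, V=0, Y=1) weight 1/504
  (W=2, U=0, Z=0, X=1, V=2, Y=0) weight 1/504
  (W=2, U=0, Z=0, X=1, V=2, Y=1) weight 1/1008
  (W=2, U=0, Z=1, X=0, V=1, Y=0) weight 1/1008
  (W=2, U=0, Z=2, X=0, V=0, Y=0) weight 1/126
  … 70 more
Group by Z:
  weight(Z=0) = 3/10
  weight(Z=1) = 23/420
  weight(Z=2) = 8/35
Total weight = 3/10 + 23/420 + 8/35 = 7/12
P(Z=0 | obs) = 3/10 / 7/12 = 18/35
P(Z=1 | obs) = 23/420 / 7/12 = 23/245
P(Z=2 | obs) = 8/35 / 7/12 = 96/245
argmax = 0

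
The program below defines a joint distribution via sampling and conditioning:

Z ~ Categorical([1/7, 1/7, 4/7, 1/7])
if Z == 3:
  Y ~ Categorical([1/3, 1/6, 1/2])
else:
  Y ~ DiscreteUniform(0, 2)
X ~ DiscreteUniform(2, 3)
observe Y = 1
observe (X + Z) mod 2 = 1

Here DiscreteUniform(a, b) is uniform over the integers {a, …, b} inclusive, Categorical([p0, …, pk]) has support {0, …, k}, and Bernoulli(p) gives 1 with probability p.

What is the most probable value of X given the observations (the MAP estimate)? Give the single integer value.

Enumerate traces; 4 have nonzero weight after conditioning:
  (Z=0, Y=1, X=3) weight 1/42
  (Z=1, Y=1, X=2) weight 1/42
  (Z=2, Y=1, X=3) weight 2/21
  (Z=3, Y=1, X=2) weight 1/84
Group by X:
  weight(X=2) = 1/28
  weight(X=3) = 5/42
Total weight = 1/28 + 5/42 = 13/84
P(X=2 | obs) = 1/28 / 13/84 = 3/13
P(X=3 | obs) = 5/42 / 13/84 = 10/13
argmax = 3

argmax_v P(X = v | obs) = 3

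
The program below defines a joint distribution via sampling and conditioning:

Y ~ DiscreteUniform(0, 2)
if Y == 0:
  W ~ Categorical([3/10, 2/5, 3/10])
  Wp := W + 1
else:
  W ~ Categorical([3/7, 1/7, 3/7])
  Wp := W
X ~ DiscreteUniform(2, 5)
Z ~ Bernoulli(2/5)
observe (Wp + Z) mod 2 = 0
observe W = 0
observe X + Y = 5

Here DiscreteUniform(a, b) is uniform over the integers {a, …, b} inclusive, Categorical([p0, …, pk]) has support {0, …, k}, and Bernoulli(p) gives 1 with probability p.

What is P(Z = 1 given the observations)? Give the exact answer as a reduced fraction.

P(Z = 1 | obs) = 7/37

Enumerate traces; 3 have nonzero weight after conditioning:
  (Y=0, W=0, X=5, Z=1) weight 1/100
  (Y=1, W=0, X=4, Z=0) weight 3/140
  (Y=2, W=0, X=3, Z=0) weight 3/140
Group by Z:
  weight(Z=0) = 3/70
  weight(Z=1) = 1/100
Total weight = 3/70 + 1/100 = 37/700
P(Z=0 | obs) = 3/70 / 37/700 = 30/37
P(Z=1 | obs) = 1/100 / 37/700 = 7/37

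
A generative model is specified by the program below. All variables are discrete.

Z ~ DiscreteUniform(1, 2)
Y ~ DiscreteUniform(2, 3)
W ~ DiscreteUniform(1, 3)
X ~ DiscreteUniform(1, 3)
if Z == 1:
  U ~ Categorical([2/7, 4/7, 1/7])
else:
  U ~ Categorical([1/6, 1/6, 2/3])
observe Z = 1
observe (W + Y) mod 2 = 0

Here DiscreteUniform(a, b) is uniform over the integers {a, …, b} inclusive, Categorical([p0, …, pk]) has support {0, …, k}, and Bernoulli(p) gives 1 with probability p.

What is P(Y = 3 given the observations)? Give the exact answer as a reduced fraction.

P(Y = 3 | obs) = 2/3

Enumerate traces; 27 have nonzero weight after conditioning:
  (Z=1, Y=2, W=2, X=1, U=0) weight 1/126
  (Z=1, Y=2, W=2, X=1, U=1) weight 1/63
  (Z=1, Y=2, W=2, X=1, U=2) weight 1/252
  (Z=1, Y=2, W=2, X=2, U=0) weight 1/126
  (Z=1, Y=2, W=2, X=2, U=1) weight 1/63
  (Z=1, Y=2, W=2, X=2, U=2) weight 1/252
  (Z=1, Y=2, W=2, X=3, U=0) weight 1/126
  (Z=1, Y=2, W=2, X=3, U=1) weight 1/63
  (Z=1, Y=3, W=1, X=1, U=0) weight 1/126
  … 18 more
Group by Y:
  weight(Y=2) = 1/12
  weight(Y=3) = 1/6
Total weight = 1/12 + 1/6 = 1/4
P(Y=2 | obs) = 1/12 / 1/4 = 1/3
P(Y=3 | obs) = 1/6 / 1/4 = 2/3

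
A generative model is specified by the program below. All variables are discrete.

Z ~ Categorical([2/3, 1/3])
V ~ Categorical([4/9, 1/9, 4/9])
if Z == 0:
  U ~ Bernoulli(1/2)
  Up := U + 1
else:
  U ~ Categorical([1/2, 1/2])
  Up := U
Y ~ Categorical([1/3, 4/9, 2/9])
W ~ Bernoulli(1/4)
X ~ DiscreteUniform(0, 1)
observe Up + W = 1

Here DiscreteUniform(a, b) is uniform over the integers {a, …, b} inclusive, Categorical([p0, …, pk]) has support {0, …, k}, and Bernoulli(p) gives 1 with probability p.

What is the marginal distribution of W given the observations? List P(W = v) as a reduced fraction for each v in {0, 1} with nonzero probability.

Enumerate traces; 54 have nonzero weight after conditioning:
  (Z=0, V=0, U=0, Y=0, W=0, X=0) weight 1/54
  (Z=0, V=0, U=0, Y=0, W=0, X=1) weight 1/54
  (Z=0, V=0, U=0, Y=1, W=0, X=0) weight 2/81
  (Z=0, V=0, U=0, Y=1, W=0, X=1) weight 2/81
  (Z=0, V=0, U=0, Y=2, W=0, X=0) weight 1/81
  (Z=0, V=0, U=0, Y=2, W=0, X=1) weight 1/81
  (Z=0, V=1, U=0, Y=0, W=0, X=0) weight 1/216
  (Z=0, V=1, U=0, Y=0, W=0, X=1) weight 1/216
  (Z=1, V=0, U=0, Y=0, W=1, X=0) weight 1/324
  … 45 more
Group by W:
  weight(W=0) = 3/8
  weight(W=1) = 1/24
Total weight = 3/8 + 1/24 = 5/12
P(W=0 | obs) = 3/8 / 5/12 = 9/10
P(W=1 | obs) = 1/24 / 5/12 = 1/10

P(W=0) = 9/10, P(W=1) = 1/10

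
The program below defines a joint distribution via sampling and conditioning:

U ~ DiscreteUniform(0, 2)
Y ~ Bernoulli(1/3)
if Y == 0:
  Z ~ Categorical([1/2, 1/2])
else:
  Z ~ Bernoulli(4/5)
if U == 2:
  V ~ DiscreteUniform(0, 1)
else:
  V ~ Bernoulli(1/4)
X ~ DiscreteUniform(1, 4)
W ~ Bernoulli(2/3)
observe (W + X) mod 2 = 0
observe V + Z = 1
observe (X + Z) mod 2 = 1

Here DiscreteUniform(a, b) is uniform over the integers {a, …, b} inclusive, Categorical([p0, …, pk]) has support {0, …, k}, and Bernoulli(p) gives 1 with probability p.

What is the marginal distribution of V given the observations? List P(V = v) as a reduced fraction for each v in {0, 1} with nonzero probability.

Enumerate traces; 24 have nonzero weight after conditioning:
  (U=0, Y=0, Z=0, V=1, X=1, W=1) weight 1/216
  (U=0, Y=0, Z=0, V=1, X=3, W=1) weight 1/216
  (U=0, Y=0, Z=1, V=0, X=2, W=0) weight 1/144
  (U=0, Y=0, Z=1, V=0, X=4, W=0) weight 1/144
  (U=0, Y=1, Z=0, V=1, X=1, W=1) weight 1/1080
  (U=0, Y=1, Z=0, V=1, X=3, W=1) weight 1/1080
  (U=0, Y=1, Z=1, V=0, X=2, W=0) weight 1/180
  (U=0, Y=1, Z=1, V=0, X=4, W=0) weight 1/180
  … 16 more
Group by V:
  weight(V=0) = 1/15
  weight(V=1) = 2/45
Total weight = 1/15 + 2/45 = 1/9
P(V=0 | obs) = 1/15 / 1/9 = 3/5
P(V=1 | obs) = 2/45 / 1/9 = 2/5

P(V=0) = 3/5, P(V=1) = 2/5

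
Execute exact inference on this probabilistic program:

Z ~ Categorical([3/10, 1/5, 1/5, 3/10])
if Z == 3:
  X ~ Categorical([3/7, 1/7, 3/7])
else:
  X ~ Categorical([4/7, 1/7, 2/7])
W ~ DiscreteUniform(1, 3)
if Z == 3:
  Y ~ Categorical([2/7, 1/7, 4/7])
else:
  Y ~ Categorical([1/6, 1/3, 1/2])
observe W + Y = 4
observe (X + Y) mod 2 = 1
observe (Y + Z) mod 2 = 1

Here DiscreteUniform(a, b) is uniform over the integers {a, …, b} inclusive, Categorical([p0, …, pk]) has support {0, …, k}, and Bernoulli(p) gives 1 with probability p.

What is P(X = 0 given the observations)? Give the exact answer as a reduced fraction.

Enumerate traces; 6 have nonzero weight after conditioning:
  (Z=0, X=0, W=3, Y=1) weight 2/105
  (Z=0, X=2, W=3, Y=1) weight 1/105
  (Z=1, X=1, W=2, Y=2) weight 1/210
  (Z=2, X=0, W=3, Y=1) weight 4/315
  (Z=2, X=2, W=3, Y=1) weight 2/315
  (Z=3, X=1, W=2, Y=2) weight 2/245
Group by X:
  weight(X=0) = 2/63
  weight(X=1) = 19/1470
  weight(X=2) = 1/63
Total weight = 2/63 + 19/1470 + 1/63 = 89/1470
P(X=0 | obs) = 2/63 / 89/1470 = 140/267
P(X=1 | obs) = 19/1470 / 89/1470 = 19/89
P(X=2 | obs) = 1/63 / 89/1470 = 70/267

P(X = 0 | obs) = 140/267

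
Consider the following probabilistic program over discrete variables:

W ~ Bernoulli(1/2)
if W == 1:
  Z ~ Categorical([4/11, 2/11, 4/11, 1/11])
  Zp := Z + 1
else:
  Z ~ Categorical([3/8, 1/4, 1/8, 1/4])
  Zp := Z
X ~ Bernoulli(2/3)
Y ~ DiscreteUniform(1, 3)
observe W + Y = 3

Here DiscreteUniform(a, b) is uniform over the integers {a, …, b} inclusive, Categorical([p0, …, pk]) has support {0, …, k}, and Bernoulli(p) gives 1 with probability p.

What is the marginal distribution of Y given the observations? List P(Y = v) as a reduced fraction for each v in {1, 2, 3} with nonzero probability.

Enumerate traces; 16 have nonzero weight after conditioning:
  (W=0, Z=0, X=0, Y=3) weight 1/48
  (W=0, Z=0, X=1, Y=3) weight 1/24
  (W=0, Z=1, X=0, Y=3) weight 1/72
  (W=0, Z=1, X=1, Y=3) weight 1/36
  (W=0, Z=2, X=0, Y=3) weight 1/144
  (W=0, Z=2, X=1, Y=3) weight 1/72
  (W=0, Z=3, X=0, Y=3) weight 1/72
  (W=0, Z=3, X=1, Y=3) weight 1/36
  (W=1, Z=0, X=0, Y=2) weight 2/99
  … 7 more
Group by Y:
  weight(Y=2) = 1/6
  weight(Y=3) = 1/6
Total weight = 1/6 + 1/6 = 1/3
P(Y=2 | obs) = 1/6 / 1/3 = 1/2
P(Y=3 | obs) = 1/6 / 1/3 = 1/2

P(Y=2) = 1/2, P(Y=3) = 1/2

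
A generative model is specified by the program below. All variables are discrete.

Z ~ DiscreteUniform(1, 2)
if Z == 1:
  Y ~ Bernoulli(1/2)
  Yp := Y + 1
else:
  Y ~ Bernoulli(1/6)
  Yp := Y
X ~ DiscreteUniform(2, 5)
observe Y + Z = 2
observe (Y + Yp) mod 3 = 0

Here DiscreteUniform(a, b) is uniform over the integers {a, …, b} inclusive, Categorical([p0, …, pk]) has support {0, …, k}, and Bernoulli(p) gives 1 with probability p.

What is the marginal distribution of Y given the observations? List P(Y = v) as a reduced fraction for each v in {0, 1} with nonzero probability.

P(Y=0) = 5/8, P(Y=1) = 3/8

Enumerate traces; 8 have nonzero weight after conditioning:
  (Z=1, Y=1, X=2) weight 1/16
  (Z=1, Y=1, X=3) weight 1/16
  (Z=1, Y=1, X=4) weight 1/16
  (Z=1, Y=1, X=5) weight 1/16
  (Z=2, Y=0, X=2) weight 5/48
  (Z=2, Y=0, X=3) weight 5/48
  (Z=2, Y=0, X=4) weight 5/48
  (Z=2, Y=0, X=5) weight 5/48
Group by Y:
  weight(Y=0) = 5/12
  weight(Y=1) = 1/4
Total weight = 5/12 + 1/4 = 2/3
P(Y=0 | obs) = 5/12 / 2/3 = 5/8
P(Y=1 | obs) = 1/4 / 2/3 = 3/8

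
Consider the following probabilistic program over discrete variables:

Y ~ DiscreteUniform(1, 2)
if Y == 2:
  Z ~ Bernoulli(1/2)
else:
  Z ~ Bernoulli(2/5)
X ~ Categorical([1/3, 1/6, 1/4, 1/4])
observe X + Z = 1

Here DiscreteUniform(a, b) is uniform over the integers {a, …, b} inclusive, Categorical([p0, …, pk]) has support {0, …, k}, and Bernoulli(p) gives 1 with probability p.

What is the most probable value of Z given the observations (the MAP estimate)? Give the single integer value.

argmax_v P(Z = v | obs) = 1

Enumerate traces; 4 have nonzero weight after conditioning:
  (Y=1, Z=0, X=1) weight 1/20
  (Y=1, Z=1, X=0) weight 1/15
  (Y=2, Z=0, X=1) weight 1/24
  (Y=2, Z=1, X=0) weight 1/12
Group by Z:
  weight(Z=0) = 11/120
  weight(Z=1) = 3/20
Total weight = 11/120 + 3/20 = 29/120
P(Z=0 | obs) = 11/120 / 29/120 = 11/29
P(Z=1 | obs) = 3/20 / 29/120 = 18/29
argmax = 1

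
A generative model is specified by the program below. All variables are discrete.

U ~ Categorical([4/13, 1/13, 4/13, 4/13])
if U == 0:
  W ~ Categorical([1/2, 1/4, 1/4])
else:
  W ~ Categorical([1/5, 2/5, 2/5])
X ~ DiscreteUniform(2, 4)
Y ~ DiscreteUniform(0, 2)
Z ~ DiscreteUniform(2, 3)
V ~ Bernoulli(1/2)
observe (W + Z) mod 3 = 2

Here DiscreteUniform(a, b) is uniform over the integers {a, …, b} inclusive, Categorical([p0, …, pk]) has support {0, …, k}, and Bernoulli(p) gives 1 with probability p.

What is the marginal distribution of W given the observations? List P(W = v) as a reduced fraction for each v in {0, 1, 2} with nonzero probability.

Enumerate traces; 144 have nonzero weight after conditioning:
  (U=0, W=0, X=2, Y=0, Z=2, V=0) weight 1/234
  (U=0, W=0, X=2, Y=0, Z=2, V=1) weight 1/234
  (U=0, W=0, X=2, Y=1, Z=2, V=0) weight 1/234
  (U=0, W=0, X=2, Y=1, Z=2, V=1) weight 1/234
  (U=0, W=0, X=2, Y=2, Z=2, V=0) weight 1/234
  (U=0, W=0, X=2, Y=2, Z=2, V=1) weight 1/234
  (U=0, W=0, X=3, Y=0, Z=2, V=0) weight 1/234
  (U=0, W=0, X=3, Y=0, Z=2, V=1) weight 1/234
  (U=0, W=2, X=2, Y=0, Z=3, V=0) weight 1/468
  … 135 more
Group by W:
  weight(W=0) = 19/130
  weight(W=2) = 23/130
Total weight = 19/130 + 23/130 = 21/65
P(W=0 | obs) = 19/130 / 21/65 = 19/42
P(W=2 | obs) = 23/130 / 21/65 = 23/42

P(W=0) = 19/42, P(W=2) = 23/42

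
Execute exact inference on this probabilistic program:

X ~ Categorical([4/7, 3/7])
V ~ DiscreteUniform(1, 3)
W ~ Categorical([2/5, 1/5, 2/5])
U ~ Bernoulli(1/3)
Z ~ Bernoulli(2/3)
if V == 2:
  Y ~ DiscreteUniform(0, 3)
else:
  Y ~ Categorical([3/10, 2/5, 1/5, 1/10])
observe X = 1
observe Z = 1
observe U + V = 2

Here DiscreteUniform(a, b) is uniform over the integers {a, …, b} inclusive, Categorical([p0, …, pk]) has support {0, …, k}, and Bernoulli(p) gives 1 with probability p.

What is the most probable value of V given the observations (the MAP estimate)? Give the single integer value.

argmax_v P(V = v | obs) = 2

Enumerate traces; 24 have nonzero weight after conditioning:
  (X=1, V=1, W=0, U=1, Z=1, Y=0) weight 2/525
  (X=1, V=1, W=0, U=1, Z=1, Y=1) weight 8/1575
  (X=1, V=1, W=0, U=1, Z=1, Y=2) weight 4/1575
  (X=1, V=1, W=0, U=1, Z=1, Y=3) weight 2/1575
  (X=1, V=1, W=1, U=1, Z=1, Y=0) weight 1/525
  (X=1, V=1, W=1, U=1, Z=1, Y=1) weight 4/1575
  (X=1, V=1, W=1, U=1, Z=1, Y=2) weight 2/1575
  (X=1, V=1, W=1, U=1, Z=1, Y=3) weight 1/1575
  (X=1, V=2, W=0, U=0, Z=1, Y=0) weight 2/315
  … 15 more
Group by V:
  weight(V=1) = 2/63
  weight(V=2) = 4/63
Total weight = 2/63 + 4/63 = 2/21
P(V=1 | obs) = 2/63 / 2/21 = 1/3
P(V=2 | obs) = 4/63 / 2/21 = 2/3
argmax = 2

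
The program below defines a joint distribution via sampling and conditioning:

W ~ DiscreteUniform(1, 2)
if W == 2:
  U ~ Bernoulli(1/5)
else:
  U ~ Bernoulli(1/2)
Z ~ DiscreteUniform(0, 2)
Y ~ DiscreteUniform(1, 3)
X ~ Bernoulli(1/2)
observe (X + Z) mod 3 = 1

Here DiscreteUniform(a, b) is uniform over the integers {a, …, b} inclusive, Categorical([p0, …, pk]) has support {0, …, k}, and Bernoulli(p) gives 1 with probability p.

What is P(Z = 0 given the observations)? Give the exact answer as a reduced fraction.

P(Z = 0 | obs) = 1/2

Enumerate traces; 24 have nonzero weight after conditioning:
  (W=1, U=0, Z=0, Y=1, X=1) weight 1/72
  (W=1, U=0, Z=0, Y=2, X=1) weight 1/72
  (W=1, U=0, Z=0, Y=3, X=1) weight 1/72
  (W=1, U=0, Z=1, Y=1, X=0) weight 1/72
  (W=1, U=0, Z=1, Y=2, X=0) weight 1/72
  (W=1, U=0, Z=1, Y=3, X=0) weight 1/72
  (W=1, U=1, Z=0, Y=1, X=1) weight 1/72
  (W=1, U=1, Z=0, Y=2, X=1) weight 1/72
  … 16 more
Group by Z:
  weight(Z=0) = 1/6
  weight(Z=1) = 1/6
Total weight = 1/6 + 1/6 = 1/3
P(Z=0 | obs) = 1/6 / 1/3 = 1/2
P(Z=1 | obs) = 1/6 / 1/3 = 1/2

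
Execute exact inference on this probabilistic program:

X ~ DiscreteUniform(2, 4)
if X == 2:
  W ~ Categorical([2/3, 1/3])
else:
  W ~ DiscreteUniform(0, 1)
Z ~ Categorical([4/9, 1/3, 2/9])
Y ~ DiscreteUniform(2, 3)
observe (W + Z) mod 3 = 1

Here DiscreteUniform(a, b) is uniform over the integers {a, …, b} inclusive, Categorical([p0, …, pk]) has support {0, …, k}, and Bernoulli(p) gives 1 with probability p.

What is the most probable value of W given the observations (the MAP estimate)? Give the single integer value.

Enumerate traces; 12 have nonzero weight after conditioning:
  (X=2, W=0, Z=1, Y=2) weight 1/27
  (X=2, W=0, Z=1, Y=3) weight 1/27
  (X=2, W=1, Z=0, Y=2) weight 2/81
  (X=2, W=1, Z=0, Y=3) weight 2/81
  (X=3, W=0, Z=1, Y=2) weight 1/36
  (X=3, W=0, Z=1, Y=3) weight 1/36
  (X=3, W=1, Z=0, Y=2) weight 1/27
  (X=3, W=1, Z=0, Y=3) weight 1/27
  … 4 more
Group by W:
  weight(W=0) = 5/27
  weight(W=1) = 16/81
Total weight = 5/27 + 16/81 = 31/81
P(W=0 | obs) = 5/27 / 31/81 = 15/31
P(W=1 | obs) = 16/81 / 31/81 = 16/31
argmax = 1

argmax_v P(W = v | obs) = 1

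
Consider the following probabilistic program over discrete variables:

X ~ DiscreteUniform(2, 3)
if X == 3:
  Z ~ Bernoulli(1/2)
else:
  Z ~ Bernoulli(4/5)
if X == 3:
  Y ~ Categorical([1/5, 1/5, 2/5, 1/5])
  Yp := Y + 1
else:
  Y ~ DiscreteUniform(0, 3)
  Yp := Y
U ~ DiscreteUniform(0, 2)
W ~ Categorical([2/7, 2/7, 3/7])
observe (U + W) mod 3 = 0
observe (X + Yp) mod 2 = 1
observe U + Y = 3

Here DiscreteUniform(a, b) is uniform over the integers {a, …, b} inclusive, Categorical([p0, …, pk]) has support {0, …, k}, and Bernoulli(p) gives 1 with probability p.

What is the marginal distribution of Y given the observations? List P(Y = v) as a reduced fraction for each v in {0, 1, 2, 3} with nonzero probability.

Enumerate traces; 8 have nonzero weight after conditioning:
  (X=2, Z=0, Y=1, U=2, W=1) weight 1/420
  (X=2, Z=0, Y=3, U=0, W=0) weight 1/420
  (X=2, Z=1, Y=1, U=2, W=1) weight 1/105
  (X=2, Z=1, Y=3, U=0, W=0) weight 1/105
  (X=3, Z=0, Y=1, U=2, W=1) weight 1/210
  (X=3, Z=0, Y=3, U=0, W=0) weight 1/210
  (X=3, Z=1, Y=1, U=2, W=1) weight 1/210
  (X=3, Z=1, Y=3, U=0, W=0) weight 1/210
Group by Y:
  weight(Y=1) = 3/140
  weight(Y=3) = 3/140
Total weight = 3/140 + 3/140 = 3/70
P(Y=1 | obs) = 3/140 / 3/70 = 1/2
P(Y=3 | obs) = 3/140 / 3/70 = 1/2

P(Y=1) = 1/2, P(Y=3) = 1/2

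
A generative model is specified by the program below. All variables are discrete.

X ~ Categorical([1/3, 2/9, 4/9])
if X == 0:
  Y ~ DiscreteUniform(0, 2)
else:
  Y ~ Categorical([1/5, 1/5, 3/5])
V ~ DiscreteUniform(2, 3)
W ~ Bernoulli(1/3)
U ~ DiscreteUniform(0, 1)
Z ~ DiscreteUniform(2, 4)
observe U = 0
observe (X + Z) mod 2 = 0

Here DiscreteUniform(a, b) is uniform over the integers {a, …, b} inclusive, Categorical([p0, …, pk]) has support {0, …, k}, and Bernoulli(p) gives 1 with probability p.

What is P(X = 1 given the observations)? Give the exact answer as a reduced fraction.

Enumerate traces; 60 have nonzero weight after conditioning:
  (X=0, Y=0, V=2, W=0, U=0, Z=2) weight 1/162
  (X=0, Y=0, V=2, W=0, U=0, Z=4) weight 1/162
  (X=0, Y=0, V=2, W=1, U=0, Z=2) weight 1/324
  (X=0, Y=0, V=2, W=1, U=0, Z=4) weight 1/324
  (X=0, Y=0, V=3, W=0, U=0, Z=2) weight 1/162
  (X=0, Y=0, V=3, W=0, U=0, Z=4) weight 1/162
  (X=0, Y=0, V=3, W=1, U=0, Z=2) weight 1/324
  (X=0, Y=0, V=3, W=1, U=0, Z=4) weight 1/324
  (X=1, Y=0, V=2, W=0, U=0, Z=3) weight 1/405
  (X=2, Y=0, V=2, W=0, U=0, Z=2) weight 2/405
  … 50 more
Group by X:
  weight(X=0) = 1/9
  weight(X=1) = 1/27
  weight(X=2) = 4/27
Total weight = 1/9 + 1/27 + 4/27 = 8/27
P(X=0 | obs) = 1/9 / 8/27 = 3/8
P(X=1 | obs) = 1/27 / 8/27 = 1/8
P(X=2 | obs) = 4/27 / 8/27 = 1/2

P(X = 1 | obs) = 1/8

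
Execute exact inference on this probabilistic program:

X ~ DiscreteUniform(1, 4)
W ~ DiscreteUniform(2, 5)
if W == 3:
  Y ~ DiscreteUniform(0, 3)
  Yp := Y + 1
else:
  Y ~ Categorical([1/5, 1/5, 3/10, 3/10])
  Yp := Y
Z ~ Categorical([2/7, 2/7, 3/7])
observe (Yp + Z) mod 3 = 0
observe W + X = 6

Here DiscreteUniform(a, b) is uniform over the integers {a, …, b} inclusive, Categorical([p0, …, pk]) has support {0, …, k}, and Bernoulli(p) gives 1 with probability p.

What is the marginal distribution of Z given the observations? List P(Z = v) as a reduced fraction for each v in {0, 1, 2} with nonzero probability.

Enumerate traces; 16 have nonzero weight after conditioning:
  (X=1, W=5, Y=0, Z=0) weight 1/280
  (X=1, W=5, Y=1, Z=2) weight 3/560
  (X=1, W=5, Y=2, Z=1) weight 3/560
  (X=1, W=5, Y=3, Z=0) weight 3/560
  (X=2, W=4, Y=0, Z=0) weight 1/280
  (X=2, W=4, Y=1, Z=2) weight 3/560
  (X=2, W=4, Y=2, Z=1) weight 3/560
  (X=2, W=4, Y=3, Z=0) weight 3/560
  … 8 more
Group by Z:
  weight(Z=0) = 1/32
  weight(Z=1) = 23/1120
  weight(Z=2) = 33/1120
Total weight = 1/32 + 23/1120 + 33/1120 = 13/160
P(Z=0 | obs) = 1/32 / 13/160 = 5/13
P(Z=1 | obs) = 23/1120 / 13/160 = 23/91
P(Z=2 | obs) = 33/1120 / 13/160 = 33/91

P(Z=0) = 5/13, P(Z=1) = 23/91, P(Z=2) = 33/91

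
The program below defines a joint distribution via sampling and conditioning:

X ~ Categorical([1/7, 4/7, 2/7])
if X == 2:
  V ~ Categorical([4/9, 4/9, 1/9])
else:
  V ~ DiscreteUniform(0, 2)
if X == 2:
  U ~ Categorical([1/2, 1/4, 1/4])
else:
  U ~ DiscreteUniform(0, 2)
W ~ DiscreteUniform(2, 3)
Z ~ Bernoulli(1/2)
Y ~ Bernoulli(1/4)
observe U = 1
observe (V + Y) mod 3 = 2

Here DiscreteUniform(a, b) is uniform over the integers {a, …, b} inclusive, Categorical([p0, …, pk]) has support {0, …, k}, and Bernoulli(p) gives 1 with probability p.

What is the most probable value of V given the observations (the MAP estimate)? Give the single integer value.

Enumerate traces; 24 have nonzero weight after conditioning:
  (X=0, V=1, U=1, W=2, Z=0, Y=1) weight 1/1008
  (X=0, V=1, U=1, W=2, Z=1, Y=1) weight 1/1008
  (X=0, V=1, U=1, W=3, Z=0, Y=1) weight 1/1008
  (X=0, V=1, U=1, W=3, Z=1, Y=1) weight 1/1008
  (X=0, V=2, U=1, W=2, Z=0, Y=0) weight 1/336
  (X=0, V=2, U=1, W=2, Z=1, Y=0) weight 1/336
  (X=0, V=2, U=1, W=3, Z=0, Y=0) weight 1/336
  (X=0, V=2, U=1, W=3, Z=1, Y=0) weight 1/336
  … 16 more
Group by V:
  weight(V=1) = 1/36
  weight(V=2) = 11/168
Total weight = 1/36 + 11/168 = 47/504
P(V=1 | obs) = 1/36 / 47/504 = 14/47
P(V=2 | obs) = 11/168 / 47/504 = 33/47
argmax = 2

argmax_v P(V = v | obs) = 2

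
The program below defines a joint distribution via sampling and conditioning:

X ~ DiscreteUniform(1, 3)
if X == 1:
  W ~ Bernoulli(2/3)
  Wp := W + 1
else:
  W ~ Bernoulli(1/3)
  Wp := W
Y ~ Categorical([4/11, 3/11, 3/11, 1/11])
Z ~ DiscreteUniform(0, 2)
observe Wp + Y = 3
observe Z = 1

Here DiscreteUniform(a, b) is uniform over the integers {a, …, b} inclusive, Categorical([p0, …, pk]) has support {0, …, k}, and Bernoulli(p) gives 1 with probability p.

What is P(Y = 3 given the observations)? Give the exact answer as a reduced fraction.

Enumerate traces; 6 have nonzero weight after conditioning:
  (X=1, W=0, Y=2, Z=1) weight 1/99
  (X=1, W=1, Y=1, Z=1) weight 2/99
  (X=2, W=0, Y=3, Z=1) weight 2/297
  (X=2, W=1, Y=2, Z=1) weight 1/99
  (X=3, W=0, Y=3, Z=1) weight 2/297
  (X=3, W=1, Y=2, Z=1) weight 1/99
Group by Y:
  weight(Y=1) = 2/99
  weight(Y=2) = 1/33
  weight(Y=3) = 4/297
Total weight = 2/99 + 1/33 + 4/297 = 19/297
P(Y=1 | obs) = 2/99 / 19/297 = 6/19
P(Y=2 | obs) = 1/33 / 19/297 = 9/19
P(Y=3 | obs) = 4/297 / 19/297 = 4/19

P(Y = 3 | obs) = 4/19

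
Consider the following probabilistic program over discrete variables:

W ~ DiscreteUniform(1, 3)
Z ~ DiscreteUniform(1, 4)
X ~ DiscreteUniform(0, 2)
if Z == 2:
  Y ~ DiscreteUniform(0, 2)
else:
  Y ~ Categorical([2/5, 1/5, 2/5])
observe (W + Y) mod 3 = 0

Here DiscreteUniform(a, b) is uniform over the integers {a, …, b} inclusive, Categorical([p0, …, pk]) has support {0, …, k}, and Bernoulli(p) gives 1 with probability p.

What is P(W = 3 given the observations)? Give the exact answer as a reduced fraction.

P(W = 3 | obs) = 23/60

Enumerate traces; 36 have nonzero weight after conditioning:
  (W=1, Z=1, X=0, Y=2) weight 1/90
  (W=1, Z=1, X=1, Y=2) weight 1/90
  (W=1, Z=1, X=2, Y=2) weight 1/90
  (W=1, Z=2, X=0, Y=2) weight 1/108
  (W=1, Z=2, X=1, Y=2) weight 1/108
  (W=1, Z=2, X=2, Y=2) weight 1/108
  (W=1, Z=3, X=0, Y=2) weight 1/90
  (W=1, Z=3, X=1, Y=2) weight 1/90
  (W=2, Z=1, X=0, Y=1) weight 1/180
  (W=3, Z=1, X=0, Y=0) weight 1/90
  … 26 more
Group by W:
  weight(W=1) = 23/180
  weight(W=2) = 7/90
  weight(W=3) = 23/180
Total weight = 23/180 + 7/90 + 23/180 = 1/3
P(W=1 | obs) = 23/180 / 1/3 = 23/60
P(W=2 | obs) = 7/90 / 1/3 = 7/30
P(W=3 | obs) = 23/180 / 1/3 = 23/60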